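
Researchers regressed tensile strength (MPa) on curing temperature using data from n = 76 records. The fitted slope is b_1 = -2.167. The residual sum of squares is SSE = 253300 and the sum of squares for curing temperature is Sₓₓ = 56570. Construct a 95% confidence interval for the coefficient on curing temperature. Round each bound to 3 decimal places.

MSE = SSE/(n − 2) = 253300/74 = 3422.97.
SE(b_1) = √(MSE/Sₓₓ) = √(3422.97/56570) = 0.245985.
df = n − 2 = 74.
t* = t_{0.025, 74} = 1.992543.
Margin = t* × SE = 1.992543 × 0.245985 = 0.49014.
CI: -2.167 ± 0.49014 → (-2.657, -1.677).
With 95% confidence, each one-unit increase in curing temperature is associated with a change of between -2.657 and -1.677 MPa in tensile strength.

(-2.657, -1.677)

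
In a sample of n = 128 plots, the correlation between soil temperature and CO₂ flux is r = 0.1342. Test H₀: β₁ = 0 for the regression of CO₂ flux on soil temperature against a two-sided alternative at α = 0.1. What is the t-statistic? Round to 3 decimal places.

t = r·√(n − 2)/√(1 − r²) = 0.1342·√126/√0.98199 = 1.520.
df = n − 2 = 126.
Two-sided p ≈ 0.1310, which is ≥ 0.1, so fail to reject H₀.
The data do not give significant evidence of a linear association between soil temperature and CO₂ flux.

t = 1.520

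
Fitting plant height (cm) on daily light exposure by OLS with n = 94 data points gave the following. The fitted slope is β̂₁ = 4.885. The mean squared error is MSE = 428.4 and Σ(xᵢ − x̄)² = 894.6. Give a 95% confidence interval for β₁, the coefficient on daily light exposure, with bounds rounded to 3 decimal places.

SE(β̂₁) = √(MSE/Sₓₓ) = √(428.4/894.6) = 0.692007.
df = n − 2 = 92.
t* = t_{0.025, 92} = 1.986086.
Margin = t* × SE = 1.986086 × 0.692007 = 1.37438.
CI: 4.885 ± 1.37438 → (3.511, 6.259).
With 95% confidence, each one-unit increase in daily light exposure is associated with a change of between 3.511 and 6.259 cm in plant height.

(3.511, 6.259)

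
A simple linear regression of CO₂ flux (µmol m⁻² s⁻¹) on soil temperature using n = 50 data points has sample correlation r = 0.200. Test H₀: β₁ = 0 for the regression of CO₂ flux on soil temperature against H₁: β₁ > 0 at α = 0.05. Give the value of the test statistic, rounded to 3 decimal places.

t = r·√(n − 2)/√(1 − r²) = 0.200·√48/√0.96 = 1.414.
df = n − 2 = 48.
One-sided p ≈ 0.0819, which is ≥ 0.05, so fail to reject H₀.
The data do not give significant evidence of a linear association between soil temperature and CO₂ flux.

t = 1.414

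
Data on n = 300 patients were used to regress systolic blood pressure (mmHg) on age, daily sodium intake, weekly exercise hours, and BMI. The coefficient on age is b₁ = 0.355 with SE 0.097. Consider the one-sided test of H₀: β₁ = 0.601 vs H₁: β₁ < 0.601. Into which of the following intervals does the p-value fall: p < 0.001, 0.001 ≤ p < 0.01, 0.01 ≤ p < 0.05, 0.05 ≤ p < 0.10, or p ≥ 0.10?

t = (0.355 − 0.601) / 0.097 = -2.536.
df = n − k − 1 = 300 − 4 − 1 = 295.
One-sided p = P(T_{295} < t) ≈ 0.0059.
So 0.001 ≤ p < 0.01.

0.001 ≤ p < 0.01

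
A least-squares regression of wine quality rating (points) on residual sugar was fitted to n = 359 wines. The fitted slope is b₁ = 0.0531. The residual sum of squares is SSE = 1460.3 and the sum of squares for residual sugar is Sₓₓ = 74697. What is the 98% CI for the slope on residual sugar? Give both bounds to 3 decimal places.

(0.036, 0.070)

MSE = SSE/(n − 2) = 1460.3/357 = 4.09048.
SE(b₁) = √(MSE/Sₓₓ) = √(4.09048/74697) = 0.00740006.
df = n − 2 = 357.
t* = t_{0.01, 357} = 2.336838.
Margin = t* × SE = 2.336838 × 0.00740006 = 0.01729.
CI: 0.0531 ± 0.01729 → (0.036, 0.070).
With 98% confidence, each one-unit increase in residual sugar is associated with a change of between 0.036 and 0.070 points in wine quality rating.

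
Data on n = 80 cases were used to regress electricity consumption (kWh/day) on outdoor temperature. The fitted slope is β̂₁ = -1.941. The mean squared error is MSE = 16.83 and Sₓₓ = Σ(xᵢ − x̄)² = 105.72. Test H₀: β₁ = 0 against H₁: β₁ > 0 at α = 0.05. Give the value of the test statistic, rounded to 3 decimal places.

SE(β̂₁) = √(MSE/Sₓₓ) = √(16.83/105.72) = 0.398991.
t = -1.941 / 0.398991 = -4.865.
df = n − 2 = 78.
One-sided p ≈ 1.0000, which is ≥ 0.05, so fail to reject H₀.
The data do not give significant evidence that the true slope on outdoor temperature is positive.

t = -4.865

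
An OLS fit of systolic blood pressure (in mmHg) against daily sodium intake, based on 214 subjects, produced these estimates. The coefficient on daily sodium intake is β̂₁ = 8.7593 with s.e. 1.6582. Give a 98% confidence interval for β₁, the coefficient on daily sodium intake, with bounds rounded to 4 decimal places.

df = n − 2 = 214 − 2 = 212.
t* = t_{0.01, 212} = 2.344066.
Margin = t* × SE = 2.344066 × 1.6582 = 3.886930.
CI: 8.7593 ± 3.886930 → (4.8724, 12.6462).
With 98% confidence, each one-unit increase in daily sodium intake is associated with a change of between 4.8724 and 12.6462 mmHg in systolic blood pressure.

(4.8724, 12.6462)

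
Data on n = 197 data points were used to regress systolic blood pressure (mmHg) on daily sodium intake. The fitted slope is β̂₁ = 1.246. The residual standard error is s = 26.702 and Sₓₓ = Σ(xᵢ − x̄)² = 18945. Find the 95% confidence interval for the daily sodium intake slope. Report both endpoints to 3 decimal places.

SE(β̂₁) = s/√Sₓₓ = 26.702/√18945 = 0.193998.
df = n − 2 = 195.
t* = t_{0.025, 195} = 1.972204.
Margin = t* × SE = 1.972204 × 0.193998 = 0.38260.
CI: 1.246 ± 0.38260 → (0.863, 1.629).
With 95% confidence, each one-unit increase in daily sodium intake is associated with a change of between 0.863 and 1.629 mmHg in systolic blood pressure.

(0.863, 1.629)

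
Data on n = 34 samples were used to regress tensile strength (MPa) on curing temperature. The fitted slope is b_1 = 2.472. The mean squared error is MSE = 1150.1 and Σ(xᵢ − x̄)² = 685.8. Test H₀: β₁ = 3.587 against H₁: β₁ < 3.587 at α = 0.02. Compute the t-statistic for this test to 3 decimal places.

SE(b_1) = √(MSE/Sₓₓ) = √(1150.1/685.8) = 1.295.
t = (2.472 − 3.587) / 1.295 = -0.861.
df = n − 2 = 32.
One-sided p ≈ 0.1978, which is ≥ 0.02, so fail to reject H₀.
The data do not give significant evidence that the true slope on curing temperature is below 3.587 MPa per unit.

t = -0.861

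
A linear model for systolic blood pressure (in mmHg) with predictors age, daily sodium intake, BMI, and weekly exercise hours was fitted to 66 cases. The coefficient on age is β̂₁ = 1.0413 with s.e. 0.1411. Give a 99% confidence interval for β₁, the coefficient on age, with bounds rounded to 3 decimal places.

df = n − k − 1 = 66 − 4 − 1 = 61.
t* = t_{0.005, 61} = 2.658857.
Margin = t* × SE = 2.658857 × 0.1411 = 0.37516.
CI: 1.0413 ± 0.37516 → (0.666, 1.416).
With 99% confidence, each one-unit increase in age is associated with a change of between 0.666 and 1.416 mmHg in systolic blood pressure, holding the other predictors fixed.

(0.666, 1.416)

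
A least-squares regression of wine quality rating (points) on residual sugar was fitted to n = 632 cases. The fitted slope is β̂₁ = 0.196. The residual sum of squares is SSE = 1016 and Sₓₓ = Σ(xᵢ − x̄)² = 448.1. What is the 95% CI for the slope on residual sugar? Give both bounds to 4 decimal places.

(0.0782, 0.3138)

MSE = SSE/(n − 2) = 1016/630 = 1.6127.
SE(β̂₁) = √(MSE/Sₓₓ) = √(1.6127/448.1) = 0.0599914.
df = n − 2 = 630.
t* = t_{0.025, 630} = 1.963737.
Margin = t* × SE = 1.963737 × 0.0599914 = 0.117807.
CI: 0.196 ± 0.117807 → (0.0782, 0.3138).
With 95% confidence, each one-unit increase in residual sugar is associated with a change of between 0.0782 and 0.3138 points in wine quality rating.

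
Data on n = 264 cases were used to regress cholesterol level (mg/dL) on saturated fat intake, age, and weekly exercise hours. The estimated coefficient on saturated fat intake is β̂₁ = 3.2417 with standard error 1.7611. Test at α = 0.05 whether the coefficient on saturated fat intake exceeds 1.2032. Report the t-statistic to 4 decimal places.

t = 1.1575

H₀: β₁ = 1.2032 vs H₁: β₁ > 1.2032.
t = (β̂₁ − β₁⁰)/SE = (3.2417 − 1.2032) / 1.7611 = 1.1575.
df = n − k − 1 = 264 − 3 − 1 = 260.
One-sided p ≈ 0.1241, which is ≥ 0.05, so fail to reject H₀.
The data do not give significant evidence that the true slope on saturated fat intake exceeds 1.2032 mg/dL per unit, holding the other predictors fixed.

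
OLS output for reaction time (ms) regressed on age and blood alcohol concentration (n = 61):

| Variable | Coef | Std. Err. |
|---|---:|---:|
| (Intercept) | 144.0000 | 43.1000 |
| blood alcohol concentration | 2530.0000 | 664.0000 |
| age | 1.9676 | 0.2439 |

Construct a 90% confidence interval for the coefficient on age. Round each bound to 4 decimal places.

(1.5599, 2.3753)

Read off: b = 1.9676, SE = 0.2439 for age.
df = n − k − 1 = 61 − 2 − 1 = 58.
t* = t_{0.05, 58} = 1.671553.
Margin = t* × SE = 1.671553 × 0.2439 = 0.407692.
CI: 1.9676 ± 0.407692 → (1.5599, 2.3753).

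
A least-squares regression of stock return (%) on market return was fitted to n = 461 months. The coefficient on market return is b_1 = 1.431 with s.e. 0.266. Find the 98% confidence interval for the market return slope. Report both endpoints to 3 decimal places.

df = n − 2 = 461 − 2 = 459.
t* = t_{0.01, 459} = 2.334499.
Margin = t* × SE = 2.334499 × 0.266 = 0.62098.
CI: 1.431 ± 0.62098 → (0.810, 2.052).
With 98% confidence, each one-unit increase in market return is associated with a change of between 0.810 and 2.052 % in stock return.

(0.810, 2.052)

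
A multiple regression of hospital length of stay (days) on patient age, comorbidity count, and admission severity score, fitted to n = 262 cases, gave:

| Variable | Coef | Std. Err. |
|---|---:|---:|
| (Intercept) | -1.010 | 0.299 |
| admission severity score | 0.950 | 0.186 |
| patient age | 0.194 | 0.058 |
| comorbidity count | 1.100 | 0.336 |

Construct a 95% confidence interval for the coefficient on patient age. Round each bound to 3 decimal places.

Read off: b = 0.194, SE = 0.058 for patient age.
df = n − k − 1 = 262 − 3 − 1 = 258.
t* = t_{0.025, 258} = 1.969201.
Margin = t* × SE = 1.969201 × 0.058 = 0.11421.
CI: 0.194 ± 0.11421 → (0.080, 0.308).

(0.080, 0.308)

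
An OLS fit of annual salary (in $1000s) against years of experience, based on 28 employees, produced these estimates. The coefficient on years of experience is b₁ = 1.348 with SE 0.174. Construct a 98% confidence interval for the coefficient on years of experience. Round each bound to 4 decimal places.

(0.9167, 1.7793)

df = n − 2 = 28 − 2 = 26.
t* = t_{0.01, 26} = 2.47863.
Margin = t* × SE = 2.47863 × 0.174 = 0.431282.
CI: 1.348 ± 0.431282 → (0.9167, 1.7793).
With 98% confidence, each one-unit increase in years of experience is associated with a change of between 0.9167 and 1.7793 $1000s in annual salary.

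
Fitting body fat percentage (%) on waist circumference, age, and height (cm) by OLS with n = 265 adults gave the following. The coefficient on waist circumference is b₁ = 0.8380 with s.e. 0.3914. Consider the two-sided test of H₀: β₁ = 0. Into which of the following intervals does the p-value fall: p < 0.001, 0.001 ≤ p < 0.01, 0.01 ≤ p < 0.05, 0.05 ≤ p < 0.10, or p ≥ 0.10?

0.01 ≤ p < 0.05

t = 0.8380 / 0.3914 = 2.141.
df = n − k − 1 = 265 − 3 − 1 = 261.
Two-sided p = 2·P(T_{261} > |t|) ≈ 0.0332.
So 0.01 ≤ p < 0.05.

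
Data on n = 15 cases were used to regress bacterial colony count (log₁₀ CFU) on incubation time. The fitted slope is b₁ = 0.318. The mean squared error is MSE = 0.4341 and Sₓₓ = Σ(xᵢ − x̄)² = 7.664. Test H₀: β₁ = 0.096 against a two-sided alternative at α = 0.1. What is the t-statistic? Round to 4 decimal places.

SE(b₁) = √(MSE/Sₓₓ) = √(0.4341/7.664) = 0.237995.
t = (0.318 − 0.096) / 0.237995 = 0.9328.
df = n − 2 = 13.
Two-sided p ≈ 0.3679, which is ≥ 0.1, so fail to reject H₀.
The data are consistent with a true slope of 0.096 log₁₀ CFU per unit of incubation time.

t = 0.9328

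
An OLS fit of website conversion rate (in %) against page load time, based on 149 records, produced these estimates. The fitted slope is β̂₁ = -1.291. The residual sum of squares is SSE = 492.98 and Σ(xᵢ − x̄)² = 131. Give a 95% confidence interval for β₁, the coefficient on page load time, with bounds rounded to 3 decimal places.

MSE = SSE/(n − 2) = 492.98/147 = 3.35361.
SE(β̂₁) = √(MSE/Sₓₓ) = √(3.35361/131) = 0.16.
df = n − 2 = 147.
t* = t_{0.025, 147} = 1.976233.
Margin = t* × SE = 1.976233 × 0.16 = 0.31620.
CI: -1.291 ± 0.31620 → (-1.607, -0.975).
With 95% confidence, each one-unit increase in page load time is associated with a change of between -1.607 and -0.975 % in website conversion rate.

(-1.607, -0.975)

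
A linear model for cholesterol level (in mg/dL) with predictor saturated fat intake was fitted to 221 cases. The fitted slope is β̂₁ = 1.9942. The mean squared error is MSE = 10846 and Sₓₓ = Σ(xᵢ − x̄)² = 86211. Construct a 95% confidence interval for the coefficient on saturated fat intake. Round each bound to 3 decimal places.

SE(β̂₁) = √(MSE/Sₓₓ) = √(10846/86211) = 0.354694.
df = n − 2 = 219.
t* = t_{0.025, 219} = 1.970855.
Margin = t* × SE = 1.970855 × 0.354694 = 0.69905.
CI: 1.9942 ± 0.69905 → (1.295, 2.693).
With 95% confidence, each one-unit increase in saturated fat intake is associated with a change of between 1.295 and 2.693 mg/dL in cholesterol level.

(1.295, 2.693)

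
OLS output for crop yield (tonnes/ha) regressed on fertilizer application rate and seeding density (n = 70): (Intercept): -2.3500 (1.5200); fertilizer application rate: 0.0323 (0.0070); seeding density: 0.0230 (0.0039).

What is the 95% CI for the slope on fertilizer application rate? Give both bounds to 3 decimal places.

Read off: b = 0.0323, SE = 0.0070 for fertilizer application rate.
df = n − k − 1 = 70 − 2 − 1 = 67.
t* = t_{0.025, 67} = 1.996008.
Margin = t* × SE = 1.996008 × 0.0070 = 0.01397.
CI: 0.0323 ± 0.01397 → (0.018, 0.046).

(0.018, 0.046)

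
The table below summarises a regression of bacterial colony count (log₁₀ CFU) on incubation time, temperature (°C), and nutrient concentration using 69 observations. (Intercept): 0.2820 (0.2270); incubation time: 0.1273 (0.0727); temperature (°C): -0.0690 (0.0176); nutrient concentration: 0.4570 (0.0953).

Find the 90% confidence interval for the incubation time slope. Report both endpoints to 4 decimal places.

(0.0060, 0.2486)

Read off: b = 0.1273, SE = 0.0727 for incubation time.
df = n − k − 1 = 69 − 3 − 1 = 65.
t* = t_{0.05, 65} = 1.668636.
Margin = t* × SE = 1.668636 × 0.0727 = 0.121310.
CI: 0.1273 ± 0.121310 → (0.0060, 0.2486).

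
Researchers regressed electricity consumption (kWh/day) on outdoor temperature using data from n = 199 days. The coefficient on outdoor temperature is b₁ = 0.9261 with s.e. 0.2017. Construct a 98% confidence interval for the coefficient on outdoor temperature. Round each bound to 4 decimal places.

(0.4530, 1.3992)

df = n − 2 = 199 − 2 = 197.
t* = t_{0.01, 197} = 2.345425.
Margin = t* × SE = 2.345425 × 0.2017 = 0.473072.
CI: 0.9261 ± 0.473072 → (0.4530, 1.3992).
With 98% confidence, each one-unit increase in outdoor temperature is associated with a change of between 0.4530 and 1.3992 kWh/day in electricity consumption.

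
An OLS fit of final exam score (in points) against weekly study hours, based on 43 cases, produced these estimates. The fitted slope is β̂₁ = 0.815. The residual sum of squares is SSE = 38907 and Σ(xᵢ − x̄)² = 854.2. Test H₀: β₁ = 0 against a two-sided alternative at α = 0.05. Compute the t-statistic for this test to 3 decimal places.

MSE = SSE/(n − 2) = 38907/41 = 948.951.
SE(β̂₁) = √(MSE/Sₓₓ) = √(948.951/854.2) = 1.054.
t = 0.815 / 1.054 = 0.773.
df = n − 2 = 41.
Two-sided p ≈ 0.4438, which is ≥ 0.05, so fail to reject H₀.
The data do not give significant evidence of an association between weekly study hours and final exam score.

t = 0.773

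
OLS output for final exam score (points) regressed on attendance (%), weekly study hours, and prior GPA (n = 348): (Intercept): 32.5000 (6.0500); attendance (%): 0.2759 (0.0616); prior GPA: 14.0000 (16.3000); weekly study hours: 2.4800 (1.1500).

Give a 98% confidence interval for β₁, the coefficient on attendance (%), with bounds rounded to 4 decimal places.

(0.1319, 0.4199)

Read off: b = 0.2759, SE = 0.0616 for attendance (%).
df = n − k − 1 = 348 − 3 − 1 = 344.
t* = t_{0.01, 344} = 2.337237.
Margin = t* × SE = 2.337237 × 0.0616 = 0.143974.
CI: 0.2759 ± 0.143974 → (0.1319, 0.4199).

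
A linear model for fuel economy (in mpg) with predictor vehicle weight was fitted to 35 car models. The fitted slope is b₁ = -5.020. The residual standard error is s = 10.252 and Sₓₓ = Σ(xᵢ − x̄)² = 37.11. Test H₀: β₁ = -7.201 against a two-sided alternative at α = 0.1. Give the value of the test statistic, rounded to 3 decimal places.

t = 1.296

SE(b₁) = s/√Sₓₓ = 10.252/√37.11 = 1.68292.
t = (-5.020 − (-7.201)) / 1.68292 = 1.296.
df = n − 2 = 33.
Two-sided p ≈ 0.2040, which is ≥ 0.1, so fail to reject H₀.
The data are consistent with a true slope of -7.201 mpg per unit of vehicle weight.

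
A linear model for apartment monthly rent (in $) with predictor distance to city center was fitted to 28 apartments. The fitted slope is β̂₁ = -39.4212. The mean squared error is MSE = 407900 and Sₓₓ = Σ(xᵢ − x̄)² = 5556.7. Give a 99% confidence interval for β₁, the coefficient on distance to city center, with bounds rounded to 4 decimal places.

(-63.2286, -15.6138)

SE(β̂₁) = √(MSE/Sₓₓ) = √(407900/5556.7) = 8.56778.
df = n − 2 = 26.
t* = t_{0.005, 26} = 2.778715.
Margin = t* × SE = 2.778715 × 8.56778 = 23.807419.
CI: -39.4212 ± 23.807419 → (-63.2286, -15.6138).
With 99% confidence, each one-unit increase in distance to city center is associated with a change of between -63.2286 and -15.6138 $ in apartment monthly rent.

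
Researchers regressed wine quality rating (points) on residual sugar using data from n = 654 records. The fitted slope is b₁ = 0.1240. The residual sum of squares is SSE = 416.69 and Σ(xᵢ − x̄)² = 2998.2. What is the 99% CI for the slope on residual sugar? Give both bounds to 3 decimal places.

(0.086, 0.162)

MSE = SSE/(n − 2) = 416.69/652 = 0.639095.
SE(b₁) = √(MSE/Sₓₓ) = √(0.639095/2998.2) = 0.0146.
df = n − 2 = 652.
t* = t_{0.005, 652} = 2.583391.
Margin = t* × SE = 2.583391 × 0.0146 = 0.03772.
CI: 0.1240 ± 0.03772 → (0.086, 0.162).
With 99% confidence, each one-unit increase in residual sugar is associated with a change of between 0.086 and 0.162 points in wine quality rating.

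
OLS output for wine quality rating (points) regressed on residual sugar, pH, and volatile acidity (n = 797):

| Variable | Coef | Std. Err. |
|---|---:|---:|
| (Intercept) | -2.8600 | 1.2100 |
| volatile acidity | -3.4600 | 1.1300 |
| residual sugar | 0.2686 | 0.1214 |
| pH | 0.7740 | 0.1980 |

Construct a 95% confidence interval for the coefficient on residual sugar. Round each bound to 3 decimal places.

(0.030, 0.507)

Read off: b = 0.2686, SE = 0.1214 for residual sugar.
df = n − k − 1 = 797 − 3 − 1 = 793.
t* = t_{0.025, 793} = 1.96296.
Margin = t* × SE = 1.96296 × 0.1214 = 0.23830.
CI: 0.2686 ± 0.23830 → (0.030, 0.507).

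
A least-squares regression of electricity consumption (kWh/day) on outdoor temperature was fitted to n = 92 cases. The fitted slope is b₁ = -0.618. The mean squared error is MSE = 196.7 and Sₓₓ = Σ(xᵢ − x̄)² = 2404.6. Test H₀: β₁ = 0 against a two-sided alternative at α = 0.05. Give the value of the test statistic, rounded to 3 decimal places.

SE(b₁) = √(MSE/Sₓₓ) = √(196.7/2404.6) = 0.28601.
t = -0.618 / 0.28601 = -2.161.
df = n − 2 = 90.
Two-sided p ≈ 0.0334, which is < 0.05, so reject H₀.
There is evidence that outdoor temperature is associated with electricity consumption.

t = -2.161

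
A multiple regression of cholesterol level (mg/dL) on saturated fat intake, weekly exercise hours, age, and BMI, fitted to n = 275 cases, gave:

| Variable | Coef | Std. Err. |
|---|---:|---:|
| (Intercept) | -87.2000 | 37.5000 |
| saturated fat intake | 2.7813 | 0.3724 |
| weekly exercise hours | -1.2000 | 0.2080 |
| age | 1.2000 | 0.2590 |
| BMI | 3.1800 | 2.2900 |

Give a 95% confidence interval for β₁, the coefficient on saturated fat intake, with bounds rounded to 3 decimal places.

(2.048, 3.514)

Read off: b = 2.7813, SE = 0.3724 for saturated fat intake.
df = n − k − 1 = 275 − 4 − 1 = 270.
t* = t_{0.025, 270} = 1.968789.
Margin = t* × SE = 1.968789 × 0.3724 = 0.73318.
CI: 2.7813 ± 0.73318 → (2.048, 3.514).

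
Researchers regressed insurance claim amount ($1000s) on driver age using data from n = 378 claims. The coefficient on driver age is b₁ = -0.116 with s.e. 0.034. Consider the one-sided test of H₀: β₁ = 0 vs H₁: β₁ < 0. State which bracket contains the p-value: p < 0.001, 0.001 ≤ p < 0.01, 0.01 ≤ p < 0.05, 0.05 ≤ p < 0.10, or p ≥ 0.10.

t = -0.116 / 0.034 = -3.412.
df = n − 2 = 378 − 2 = 376.
One-sided p = P(T_{376} < t) ≈ 0.0004.
So p < 0.001.

p < 0.001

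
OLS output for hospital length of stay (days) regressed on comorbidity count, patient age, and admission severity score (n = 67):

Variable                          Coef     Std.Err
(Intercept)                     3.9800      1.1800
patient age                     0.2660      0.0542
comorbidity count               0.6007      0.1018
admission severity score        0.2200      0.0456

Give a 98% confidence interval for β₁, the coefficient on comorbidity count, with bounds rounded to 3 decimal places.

(0.358, 0.844)

Read off: b = 0.6007, SE = 0.1018 for comorbidity count.
df = n − k − 1 = 67 − 3 − 1 = 63.
t* = t_{0.01, 63} = 2.387008.
Margin = t* × SE = 2.387008 × 0.1018 = 0.24300.
CI: 0.6007 ± 0.24300 → (0.358, 0.844).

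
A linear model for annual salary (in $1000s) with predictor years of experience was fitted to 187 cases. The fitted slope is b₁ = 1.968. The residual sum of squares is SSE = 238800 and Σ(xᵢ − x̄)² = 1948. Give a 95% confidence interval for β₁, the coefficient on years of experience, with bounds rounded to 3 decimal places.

MSE = SSE/(n − 2) = 238800/185 = 1290.81.
SE(b₁) = √(MSE/Sₓₓ) = √(1290.81/1948) = 0.814023.
df = n − 2 = 185.
t* = t_{0.025, 185} = 1.97287.
Margin = t* × SE = 1.97287 × 0.814023 = 1.60596.
CI: 1.968 ± 1.60596 → (0.362, 3.574).
With 95% confidence, each one-unit increase in years of experience is associated with a change of between 0.362 and 3.574 $1000s in annual salary.

(0.362, 3.574)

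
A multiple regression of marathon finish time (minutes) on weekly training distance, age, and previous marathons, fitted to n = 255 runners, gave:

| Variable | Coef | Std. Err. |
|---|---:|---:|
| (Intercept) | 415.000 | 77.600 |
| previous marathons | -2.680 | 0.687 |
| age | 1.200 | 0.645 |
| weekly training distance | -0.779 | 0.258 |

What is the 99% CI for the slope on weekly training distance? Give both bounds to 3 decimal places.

Read off: b = -0.779, SE = 0.258 for weekly training distance.
df = n − k − 1 = 255 − 3 − 1 = 251.
t* = t_{0.005, 251} = 2.595558.
Margin = t* × SE = 2.595558 × 0.258 = 0.66965.
CI: -0.779 ± 0.66965 → (-1.449, -0.109).

(-1.449, -0.109)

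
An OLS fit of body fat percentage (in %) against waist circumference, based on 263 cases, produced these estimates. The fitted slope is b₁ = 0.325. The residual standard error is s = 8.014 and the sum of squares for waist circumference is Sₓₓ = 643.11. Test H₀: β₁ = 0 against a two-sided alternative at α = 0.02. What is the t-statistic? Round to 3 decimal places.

t = 1.028

SE(b₁) = s/√Sₓₓ = 8.014/√643.11 = 0.316014.
t = 0.325 / 0.316014 = 1.028.
df = n − 2 = 261.
Two-sided p ≈ 0.3047, which is ≥ 0.02, so fail to reject H₀.
The data do not give significant evidence of an association between waist circumference and body fat percentage.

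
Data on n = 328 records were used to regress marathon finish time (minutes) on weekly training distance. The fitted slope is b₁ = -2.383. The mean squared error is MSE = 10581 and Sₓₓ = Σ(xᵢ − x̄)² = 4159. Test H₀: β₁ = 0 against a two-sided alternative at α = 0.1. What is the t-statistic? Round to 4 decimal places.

t = -1.4940

SE(b₁) = √(MSE/Sₓₓ) = √(10581/4159) = 1.59503.
t = -2.383 / 1.59503 = -1.4940.
df = n − 2 = 326.
Two-sided p ≈ 0.1361, which is ≥ 0.1, so fail to reject H₀.
The data do not give significant evidence of an association between weekly training distance and marathon finish time.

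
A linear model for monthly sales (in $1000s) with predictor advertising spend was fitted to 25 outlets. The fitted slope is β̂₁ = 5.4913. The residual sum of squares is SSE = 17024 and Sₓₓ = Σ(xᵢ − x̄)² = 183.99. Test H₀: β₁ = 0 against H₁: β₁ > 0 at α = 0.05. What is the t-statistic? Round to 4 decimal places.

MSE = SSE/(n − 2) = 17024/23 = 740.174.
SE(β̂₁) = √(MSE/Sₓₓ) = √(740.174/183.99) = 2.00572.
t = 5.4913 / 2.00572 = 2.7378.
df = n − 2 = 23.
One-sided p ≈ 0.0059, which is < 0.05, so reject H₀.
There is evidence that the true slope on advertising spend is positive.

t = 2.7378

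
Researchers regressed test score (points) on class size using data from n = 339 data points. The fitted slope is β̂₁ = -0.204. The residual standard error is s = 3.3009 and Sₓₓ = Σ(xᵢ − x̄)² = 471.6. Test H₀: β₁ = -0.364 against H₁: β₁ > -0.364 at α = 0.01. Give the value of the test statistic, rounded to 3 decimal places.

SE(β̂₁) = s/√Sₓₓ = 3.3009/√471.6 = 0.152001.
t = (-0.204 − (-0.364)) / 0.152001 = 1.053.
df = n − 2 = 337.
One-sided p ≈ 0.1466, which is ≥ 0.01, so fail to reject H₀.
The data do not give significant evidence that the true slope on class size exceeds -0.364 points per unit.

t = 1.053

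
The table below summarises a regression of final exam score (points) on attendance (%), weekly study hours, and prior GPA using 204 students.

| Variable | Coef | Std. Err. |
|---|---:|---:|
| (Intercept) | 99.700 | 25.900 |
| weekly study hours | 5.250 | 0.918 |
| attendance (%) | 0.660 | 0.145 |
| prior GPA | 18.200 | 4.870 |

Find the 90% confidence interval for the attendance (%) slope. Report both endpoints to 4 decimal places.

Read off: b = 0.660, SE = 0.145 for attendance (%).
df = n − k − 1 = 204 − 3 − 1 = 200.
t* = t_{0.05, 200} = 1.652508.
Margin = t* × SE = 1.652508 × 0.145 = 0.239614.
CI: 0.660 ± 0.239614 → (0.4204, 0.8996).

(0.4204, 0.8996)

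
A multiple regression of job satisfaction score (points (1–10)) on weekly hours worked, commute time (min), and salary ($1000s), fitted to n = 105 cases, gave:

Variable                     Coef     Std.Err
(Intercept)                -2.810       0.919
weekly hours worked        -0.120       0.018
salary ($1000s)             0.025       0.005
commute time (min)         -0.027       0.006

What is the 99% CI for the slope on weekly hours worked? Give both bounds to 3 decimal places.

Read off: b = -0.120, SE = 0.018 for weekly hours worked.
df = n − k − 1 = 105 − 3 − 1 = 101.
t* = t_{0.005, 101} = 2.625386.
Margin = t* × SE = 2.625386 × 0.018 = 0.04726.
CI: -0.120 ± 0.04726 → (-0.167, -0.073).

(-0.167, -0.073)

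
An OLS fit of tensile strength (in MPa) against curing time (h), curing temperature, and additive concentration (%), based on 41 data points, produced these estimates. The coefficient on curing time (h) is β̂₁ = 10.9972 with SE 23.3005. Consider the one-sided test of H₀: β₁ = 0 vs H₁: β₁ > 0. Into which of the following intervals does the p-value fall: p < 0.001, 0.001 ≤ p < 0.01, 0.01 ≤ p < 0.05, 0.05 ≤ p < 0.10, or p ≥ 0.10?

p ≥ 0.10

t = 10.9972 / 23.3005 = 0.472.
df = n − k − 1 = 41 − 3 − 1 = 37.
One-sided p = P(T_{37} > t) ≈ 0.3199.
So p ≥ 0.10.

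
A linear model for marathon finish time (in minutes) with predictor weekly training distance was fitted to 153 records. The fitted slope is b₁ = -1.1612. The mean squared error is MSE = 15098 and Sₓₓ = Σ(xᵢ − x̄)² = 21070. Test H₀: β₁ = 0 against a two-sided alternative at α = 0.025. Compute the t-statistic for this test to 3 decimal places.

t = -1.372

SE(b₁) = √(MSE/Sₓₓ) = √(15098/21070) = 0.846501.
t = -1.1612 / 0.846501 = -1.372.
df = n − 2 = 151.
Two-sided p ≈ 0.1722, which is ≥ 0.025, so fail to reject H₀.
The data do not give significant evidence of an association between weekly training distance and marathon finish time.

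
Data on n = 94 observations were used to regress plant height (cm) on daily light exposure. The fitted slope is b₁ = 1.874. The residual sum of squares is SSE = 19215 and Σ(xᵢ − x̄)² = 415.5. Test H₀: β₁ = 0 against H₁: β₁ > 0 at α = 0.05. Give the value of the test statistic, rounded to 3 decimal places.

t = 2.643

MSE = SSE/(n − 2) = 19215/92 = 208.859.
SE(b₁) = √(MSE/Sₓₓ) = √(208.859/415.5) = 0.708991.
t = 1.874 / 0.708991 = 2.643.
df = n − 2 = 92.
One-sided p ≈ 0.0048, which is < 0.05, so reject H₀.
There is evidence that the true slope on daily light exposure is positive.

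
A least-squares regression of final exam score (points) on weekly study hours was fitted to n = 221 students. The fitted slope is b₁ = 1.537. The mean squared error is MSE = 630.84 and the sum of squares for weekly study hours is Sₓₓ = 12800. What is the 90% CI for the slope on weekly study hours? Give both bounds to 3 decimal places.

(1.170, 1.904)

SE(b₁) = √(MSE/Sₓₓ) = √(630.84/12800) = 0.222001.
df = n − 2 = 219.
t* = t_{0.05, 219} = 1.651841.
Margin = t* × SE = 1.651841 × 0.222001 = 0.36671.
CI: 1.537 ± 0.36671 → (1.170, 1.904).
With 90% confidence, each one-unit increase in weekly study hours is associated with a change of between 1.170 and 1.904 points in final exam score.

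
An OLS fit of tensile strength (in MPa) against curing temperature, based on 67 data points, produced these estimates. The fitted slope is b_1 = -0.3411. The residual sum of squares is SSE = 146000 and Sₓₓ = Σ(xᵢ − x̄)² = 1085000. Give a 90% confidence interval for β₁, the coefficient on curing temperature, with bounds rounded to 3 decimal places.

(-0.417, -0.265)

MSE = SSE/(n − 2) = 146000/65 = 2246.15.
SE(b_1) = √(MSE/Sₓₓ) = √(2246.15/1085000) = 0.0454993.
df = n − 2 = 65.
t* = t_{0.05, 65} = 1.668636.
Margin = t* × SE = 1.668636 × 0.0454993 = 0.07592.
CI: -0.3411 ± 0.07592 → (-0.417, -0.265).
With 90% confidence, each one-unit increase in curing temperature is associated with a change of between -0.417 and -0.265 MPa in tensile strength.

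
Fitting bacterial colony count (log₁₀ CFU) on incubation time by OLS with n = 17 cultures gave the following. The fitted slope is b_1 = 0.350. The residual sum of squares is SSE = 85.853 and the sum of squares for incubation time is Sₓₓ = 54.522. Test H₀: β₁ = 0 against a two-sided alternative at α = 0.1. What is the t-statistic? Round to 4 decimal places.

t = 1.0802

MSE = SSE/(n − 2) = 85.853/15 = 5.72353.
SE(b_1) = √(MSE/Sₓₓ) = √(5.72353/54.522) = 0.324001.
t = 0.350 / 0.324001 = 1.0802.
df = n − 2 = 15.
Two-sided p ≈ 0.2971, which is ≥ 0.1, so fail to reject H₀.
The data do not give significant evidence of an association between incubation time and bacterial colony count.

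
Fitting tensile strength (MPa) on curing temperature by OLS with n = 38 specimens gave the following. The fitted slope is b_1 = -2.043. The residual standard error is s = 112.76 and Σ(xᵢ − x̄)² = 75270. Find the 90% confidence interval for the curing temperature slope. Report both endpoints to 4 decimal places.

SE(b_1) = s/√Sₓₓ = 112.76/√75270 = 0.411002.
df = n − 2 = 36.
t* = t_{0.05, 36} = 1.688298.
Margin = t* × SE = 1.688298 × 0.411002 = 0.693894.
CI: -2.043 ± 0.693894 → (-2.7369, -1.3491).
With 90% confidence, each one-unit increase in curing temperature is associated with a change of between -2.7369 and -1.3491 MPa in tensile strength.

(-2.7369, -1.3491)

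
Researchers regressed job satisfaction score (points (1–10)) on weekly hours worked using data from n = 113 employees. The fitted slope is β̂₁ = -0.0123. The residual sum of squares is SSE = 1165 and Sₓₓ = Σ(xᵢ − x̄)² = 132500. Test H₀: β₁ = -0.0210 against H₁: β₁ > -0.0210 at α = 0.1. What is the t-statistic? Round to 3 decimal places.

MSE = SSE/(n − 2) = 1165/111 = 10.4955.
SE(β̂₁) = √(MSE/Sₓₓ) = √(10.4955/132500) = 0.00890007.
t = (-0.0123 − (-0.0210)) / 0.00890007 = 0.978.
df = n − 2 = 111.
One-sided p ≈ 0.1652, which is ≥ 0.1, so fail to reject H₀.
The data do not give significant evidence that the true slope on weekly hours worked exceeds -0.0210 points (1–10) per unit.

t = 0.978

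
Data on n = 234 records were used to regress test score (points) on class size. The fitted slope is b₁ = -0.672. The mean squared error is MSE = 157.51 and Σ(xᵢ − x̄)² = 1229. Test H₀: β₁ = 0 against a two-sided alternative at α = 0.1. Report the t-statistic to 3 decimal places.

SE(b₁) = √(MSE/Sₓₓ) = √(157.51/1229) = 0.357996.
t = -0.672 / 0.357996 = -1.877.
df = n − 2 = 232.
Two-sided p ≈ 0.0618, which is < 0.1, so reject H₀.
There is evidence that class size is associated with test score.

t = -1.877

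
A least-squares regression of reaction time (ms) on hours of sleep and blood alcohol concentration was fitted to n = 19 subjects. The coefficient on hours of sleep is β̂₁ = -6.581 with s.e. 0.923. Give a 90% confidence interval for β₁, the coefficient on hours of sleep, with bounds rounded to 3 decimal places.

(-8.192, -4.970)

df = n − k − 1 = 19 − 2 − 1 = 16.
t* = t_{0.05, 16} = 1.745884.
Margin = t* × SE = 1.745884 × 0.923 = 1.61145.
CI: -6.581 ± 1.61145 → (-8.192, -4.970).
With 90% confidence, each one-unit increase in hours of sleep is associated with a change of between -8.192 and -4.970 ms in reaction time, holding the other predictors fixed.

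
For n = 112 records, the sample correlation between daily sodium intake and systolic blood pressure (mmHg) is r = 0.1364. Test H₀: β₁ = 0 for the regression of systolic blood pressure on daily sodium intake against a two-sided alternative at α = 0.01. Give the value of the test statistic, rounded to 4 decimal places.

t = 1.4441

t = r·√(n − 2)/√(1 − r²) = 0.1364·√110/√0.981395 = 1.4441.
df = n − 2 = 110.
Two-sided p ≈ 0.1516, which is ≥ 0.01, so fail to reject H₀.
The data do not give significant evidence of a linear association between daily sodium intake and systolic blood pressure.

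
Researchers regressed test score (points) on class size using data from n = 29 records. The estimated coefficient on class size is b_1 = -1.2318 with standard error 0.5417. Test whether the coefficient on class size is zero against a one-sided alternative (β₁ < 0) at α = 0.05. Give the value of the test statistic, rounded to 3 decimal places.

H₀: β₁ = 0 vs H₁: β₁ < 0.
t = (b_1 − β₁⁰)/SE = -1.2318 / 0.5417 = -2.274.
df = n − 2 = 29 − 2 = 27.
One-sided p ≈ 0.0156, which is < 0.05, so reject H₀.
There is evidence that the true slope on class size is negative.

t = -2.274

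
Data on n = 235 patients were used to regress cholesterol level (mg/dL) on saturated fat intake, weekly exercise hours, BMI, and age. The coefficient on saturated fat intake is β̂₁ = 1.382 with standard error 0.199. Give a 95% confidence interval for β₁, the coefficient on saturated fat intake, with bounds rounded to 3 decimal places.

df = n − k − 1 = 235 − 4 − 1 = 230.
t* = t_{0.025, 230} = 1.970332.
Margin = t* × SE = 1.970332 × 0.199 = 0.39210.
CI: 1.382 ± 0.39210 → (0.990, 1.774).
With 95% confidence, each one-unit increase in saturated fat intake is associated with a change of between 0.990 and 1.774 mg/dL in cholesterol level, holding the other predictors fixed.

(0.990, 1.774)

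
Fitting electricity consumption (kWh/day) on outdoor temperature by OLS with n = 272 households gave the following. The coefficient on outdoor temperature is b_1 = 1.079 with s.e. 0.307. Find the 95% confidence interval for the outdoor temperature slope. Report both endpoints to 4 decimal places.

df = n − 2 = 272 − 2 = 270.
t* = t_{0.025, 270} = 1.968789.
Margin = t* × SE = 1.968789 × 0.307 = 0.604418.
CI: 1.079 ± 0.604418 → (0.4746, 1.6834).
With 95% confidence, each one-unit increase in outdoor temperature is associated with a change of between 0.4746 and 1.6834 kWh/day in electricity consumption.

(0.4746, 1.6834)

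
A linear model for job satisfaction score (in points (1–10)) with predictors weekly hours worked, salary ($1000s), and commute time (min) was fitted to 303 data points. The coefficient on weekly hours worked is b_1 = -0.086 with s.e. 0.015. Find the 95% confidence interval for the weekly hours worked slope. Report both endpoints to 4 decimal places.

df = n − k − 1 = 303 − 3 − 1 = 299.
t* = t_{0.025, 299} = 1.96793.
Margin = t* × SE = 1.96793 × 0.015 = 0.029519.
CI: -0.086 ± 0.029519 → (-0.1155, -0.0565).
With 95% confidence, each one-unit increase in weekly hours worked is associated with a change of between -0.1155 and -0.0565 points (1–10) in job satisfaction score, holding the other predictors fixed.

(-0.1155, -0.0565)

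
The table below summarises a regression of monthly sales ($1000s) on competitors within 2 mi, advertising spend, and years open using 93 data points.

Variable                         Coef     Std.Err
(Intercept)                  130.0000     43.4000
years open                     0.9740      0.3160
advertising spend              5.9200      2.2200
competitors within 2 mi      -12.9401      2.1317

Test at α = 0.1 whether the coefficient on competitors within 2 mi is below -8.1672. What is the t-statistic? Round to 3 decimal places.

Read off: b = -12.9401, SE = 2.1317 for competitors within 2 mi.
H₀: β₁ = -8.1672 vs H₁: β₁ < -8.1672.
t = (-12.9401 − (-8.1672)) / 2.1317 = -2.239.
df = n − k − 1 = 93 − 3 − 1 = 89.
One-sided p ≈ 0.0138, which is < 0.1, so reject H₀.
There is evidence that the true slope on competitors within 2 mi is below -8.1672 $1000s per unit, holding the other predictors fixed.

t = -2.239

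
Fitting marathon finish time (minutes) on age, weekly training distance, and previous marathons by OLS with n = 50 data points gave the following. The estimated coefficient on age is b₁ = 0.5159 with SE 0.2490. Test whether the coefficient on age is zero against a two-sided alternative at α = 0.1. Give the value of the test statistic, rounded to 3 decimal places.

t = 2.072

H₀: β₁ = 0 vs H₁: β₁ ≠ 0.
t = (b₁ − β₁⁰)/SE = 0.5159 / 0.2490 = 2.072.
df = n − k − 1 = 50 − 3 − 1 = 46.
Two-sided p ≈ 0.0439, which is < 0.1, so reject H₀.
There is evidence that age is associated with marathon finish time, holding the other predictors fixed.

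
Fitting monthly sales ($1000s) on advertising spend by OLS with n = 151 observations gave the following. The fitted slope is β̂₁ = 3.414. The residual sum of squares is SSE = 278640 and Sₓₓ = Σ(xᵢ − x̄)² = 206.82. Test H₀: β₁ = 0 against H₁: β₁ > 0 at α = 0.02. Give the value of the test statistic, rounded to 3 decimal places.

t = 1.135

MSE = SSE/(n − 2) = 278640/149 = 1870.07.
SE(β̂₁) = √(MSE/Sₓₓ) = √(1870.07/206.82) = 3.00699.
t = 3.414 / 3.00699 = 1.135.
df = n − 2 = 149.
One-sided p ≈ 0.1290, which is ≥ 0.02, so fail to reject H₀.
The data do not give significant evidence that the true slope on advertising spend is positive.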